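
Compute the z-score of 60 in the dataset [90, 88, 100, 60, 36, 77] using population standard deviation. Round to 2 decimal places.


Mean = (90 + 88 + 100 + 60 + 36 + 77) / 6 = 75.1667
Variance = sum((x_i - mean)^2) / n = 461.4722
Std = sqrt(461.4722) = 21.4819
Z = (x - mean) / std
= (60 - 75.1667) / 21.4819
= -15.1667 / 21.4819
= -0.71

-0.71


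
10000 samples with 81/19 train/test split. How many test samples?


Train samples = 10000 * 81% = 8100
Test samples = 10000 - 8100
= 1900

1900


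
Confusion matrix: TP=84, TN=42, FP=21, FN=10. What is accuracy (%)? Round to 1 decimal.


Accuracy = (TP + TN) / (TP + TN + FP + FN) * 100
= (84 + 42) / (84 + 42 + 21 + 10)
= 126 / 157
= 0.8025
= 80.3%

80.3


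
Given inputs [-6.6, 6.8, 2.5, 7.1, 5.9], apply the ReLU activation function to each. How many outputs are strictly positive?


ReLU(x) = max(0, x) for each element:
ReLU(-6.6) = 0
ReLU(6.8) = 6.8
ReLU(2.5) = 2.5
ReLU(7.1) = 7.1
ReLU(5.9) = 5.9
Active neurons (>0): 4

4


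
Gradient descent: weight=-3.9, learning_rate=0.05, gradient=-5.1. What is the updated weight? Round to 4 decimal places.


w_new = w_old - lr * gradient
= -3.9 - 0.05 * -5.1
= -3.9 - (-0.255)
= -3.6450

-3.6450


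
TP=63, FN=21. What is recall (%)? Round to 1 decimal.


Recall = TP / (TP + FN) * 100
= 63 / (63 + 21)
= 63 / 84
= 0.75
= 75.0%

75.0


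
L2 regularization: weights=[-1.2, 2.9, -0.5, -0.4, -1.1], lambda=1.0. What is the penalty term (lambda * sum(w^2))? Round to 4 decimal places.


Squaring each weight:
(-1.2)^2 = 1.44
2.9^2 = 8.41
(-0.5)^2 = 0.25
(-0.4)^2 = 0.16
(-1.1)^2 = 1.21
Sum of squares = 11.47
Penalty = 1.0 * 11.47 = 11.4700

11.4700


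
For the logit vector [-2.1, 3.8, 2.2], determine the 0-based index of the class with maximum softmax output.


Softmax is a monotonic transformation, so it preserves the argmax.
We need to find the index of the maximum logit.
Index 0: -2.1
Index 1: 3.8
Index 2: 2.2
Maximum logit = 3.8 at index 1

1


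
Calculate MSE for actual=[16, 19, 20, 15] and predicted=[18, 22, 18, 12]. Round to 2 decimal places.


Differences: [-2, -3, 2, 3]
Squared errors: [4, 9, 4, 9]
Sum of squared errors = 26
MSE = 26 / 4 = 6.50

6.50


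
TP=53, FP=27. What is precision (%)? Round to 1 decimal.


Precision = TP / (TP + FP) * 100
= 53 / (53 + 27)
= 53 / 80
= 0.6625
= 66.3%

66.3


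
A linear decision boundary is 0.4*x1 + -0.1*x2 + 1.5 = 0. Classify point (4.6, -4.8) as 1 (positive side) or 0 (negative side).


Compute 0.4 * 4.6 + -0.1 * -4.8 + 1.5
= 1.84 + 0.48 + 1.5
= 3.82
Since 3.82 >= 0, the point is on the positive side.

1


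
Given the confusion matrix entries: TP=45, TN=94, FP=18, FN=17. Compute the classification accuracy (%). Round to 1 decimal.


Accuracy = (TP + TN) / (TP + TN + FP + FN) * 100
= (45 + 94) / (45 + 94 + 18 + 17)
= 139 / 174
= 0.7989
= 79.9%

79.9


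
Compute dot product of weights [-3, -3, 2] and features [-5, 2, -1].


Element-wise products:
-3 * -5 = 15
-3 * 2 = -6
2 * -1 = -2
Sum = 15 + -6 + -2
= 7

7


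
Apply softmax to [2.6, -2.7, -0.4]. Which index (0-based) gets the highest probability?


Softmax is a monotonic transformation, so it preserves the argmax.
We need to find the index of the maximum logit.
Index 0: 2.6
Index 1: -2.7
Index 2: -0.4
Maximum logit = 2.6 at index 0

0


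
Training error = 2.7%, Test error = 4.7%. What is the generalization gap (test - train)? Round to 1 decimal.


Generalization gap = test_error - train_error
= 4.7 - 2.7
= 2.0%
A moderate gap.

2.0


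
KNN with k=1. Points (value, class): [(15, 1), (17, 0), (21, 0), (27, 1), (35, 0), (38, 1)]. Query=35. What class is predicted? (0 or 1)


Distances from query 35:
Point 35 (class 0): distance = 0
K=1 nearest neighbors: classes = [0]
Votes for class 1: 0 / 1
Majority vote => class 0

0


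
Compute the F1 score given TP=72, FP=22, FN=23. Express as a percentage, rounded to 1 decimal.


Precision = TP / (TP + FP) = 72 / 94 = 0.766
Recall = TP / (TP + FN) = 72 / 95 = 0.7579
F1 = 2 * P * R / (P + R)
= 2 * 0.766 * 0.7579 / (0.766 + 0.7579)
= 1.161 / 1.5239
= 0.7619
As percentage: 76.2%

76.2


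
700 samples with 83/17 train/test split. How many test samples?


Train samples = 700 * 83% = 581
Test samples = 700 - 581
= 119

119


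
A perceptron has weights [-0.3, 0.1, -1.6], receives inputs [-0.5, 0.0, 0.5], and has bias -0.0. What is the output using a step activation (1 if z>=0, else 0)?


z = w . x + b
= -0.3*-0.5 + 0.1*0.0 + -1.6*0.5 + -0.0
= 0.15 + 0.0 + -0.8 + -0.0
= -0.65 + -0.0
= -0.65
Since z = -0.65 < 0, output = 0

0


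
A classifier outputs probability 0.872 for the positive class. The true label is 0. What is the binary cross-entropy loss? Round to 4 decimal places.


For y=0: Loss = -log(1-p)
= -log(1 - 0.872)
= -log(0.128)
= -(-2.0557)
= 2.0557

2.0557


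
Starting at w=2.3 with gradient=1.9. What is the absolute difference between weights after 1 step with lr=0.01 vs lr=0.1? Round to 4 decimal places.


With lr=0.01: w_new = 2.3 - 0.01 * 1.9 = 2.281
With lr=0.1: w_new = 2.3 - 0.1 * 1.9 = 2.11
Absolute difference = |2.281 - 2.11|
= 0.1710

0.1710


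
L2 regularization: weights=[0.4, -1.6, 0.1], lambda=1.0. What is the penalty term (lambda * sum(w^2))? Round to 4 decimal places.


Squaring each weight:
0.4^2 = 0.16
(-1.6)^2 = 2.56
0.1^2 = 0.01
Sum of squares = 2.73
Penalty = 1.0 * 2.73 = 2.7300

2.7300


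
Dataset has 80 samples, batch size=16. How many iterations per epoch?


Iterations per epoch = dataset_size / batch_size
= 80 / 16
= 5

5


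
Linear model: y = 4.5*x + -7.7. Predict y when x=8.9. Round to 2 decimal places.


y = 4.5 * 8.9 + (-7.7)
= 40.05 + (-7.7)
= 32.35

32.35


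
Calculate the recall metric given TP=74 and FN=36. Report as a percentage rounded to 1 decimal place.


Recall = TP / (TP + FN) * 100
= 74 / (74 + 36)
= 74 / 110
= 0.6727
= 67.3%

67.3


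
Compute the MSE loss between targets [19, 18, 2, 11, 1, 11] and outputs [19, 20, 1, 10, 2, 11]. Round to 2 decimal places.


Differences: [0, -2, 1, 1, -1, 0]
Squared errors: [0, 4, 1, 1, 1, 0]
Sum of squared errors = 7
MSE = 7 / 6 = 1.17

1.17


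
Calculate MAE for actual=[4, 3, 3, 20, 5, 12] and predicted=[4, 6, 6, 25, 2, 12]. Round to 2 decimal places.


Absolute errors: [0, 3, 3, 5, 3, 0]
Sum of absolute errors = 14
MAE = 14 / 6 = 2.33

2.33


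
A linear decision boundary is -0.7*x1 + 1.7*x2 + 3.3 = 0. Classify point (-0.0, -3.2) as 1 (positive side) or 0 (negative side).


Compute -0.7 * -0.0 + 1.7 * -3.2 + 3.3
= 0.0 + -5.44 + 3.3
= -2.14
Since -2.14 < 0, the point is on the negative side.

0


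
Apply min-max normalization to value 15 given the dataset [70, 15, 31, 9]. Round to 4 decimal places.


Min = 9, Max = 70
Range = 70 - 9 = 61
Scaled = (x - min) / (max - min)
= (15 - 9) / 61
= 6 / 61
= 0.0984

0.0984


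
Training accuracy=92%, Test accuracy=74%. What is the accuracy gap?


Gap = train_accuracy - test_accuracy
= 92 - 74
= 18%
This gap suggests the model is overfitting.

18


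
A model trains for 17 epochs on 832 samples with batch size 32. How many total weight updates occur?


Iterations per epoch = 832 / 32 = 26
Total updates = iterations_per_epoch * epochs
= 26 * 17
= 442

442


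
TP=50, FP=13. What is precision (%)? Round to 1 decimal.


Precision = TP / (TP + FP) * 100
= 50 / (50 + 13)
= 50 / 63
= 0.7937
= 79.4%

79.4


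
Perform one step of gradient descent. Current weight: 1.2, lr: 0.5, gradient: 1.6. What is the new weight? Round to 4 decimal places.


w_new = w_old - lr * gradient
= 1.2 - 0.5 * 1.6
= 1.2 - (0.8)
= 0.4000

0.4000


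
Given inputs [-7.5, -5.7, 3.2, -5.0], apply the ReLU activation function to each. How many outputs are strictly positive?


ReLU(x) = max(0, x) for each element:
ReLU(-7.5) = 0
ReLU(-5.7) = 0
ReLU(3.2) = 3.2
ReLU(-5.0) = 0
Active neurons (>0): 1

1


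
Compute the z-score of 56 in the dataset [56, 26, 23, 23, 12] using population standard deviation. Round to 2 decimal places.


Mean = (56 + 26 + 23 + 23 + 12) / 5 = 28.0
Variance = sum((x_i - mean)^2) / n = 218.8
Std = sqrt(218.8) = 14.7919
Z = (x - mean) / std
= (56 - 28.0) / 14.7919
= 28.0 / 14.7919
= 1.89

1.89


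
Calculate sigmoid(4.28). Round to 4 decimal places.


sigmoid(z) = 1 / (1 + exp(-z))
exp(-(4.28)) = exp(-4.28) = 0.0138
1 + 0.0138 = 1.0138
1 / 1.0138 = 0.9863

0.9863


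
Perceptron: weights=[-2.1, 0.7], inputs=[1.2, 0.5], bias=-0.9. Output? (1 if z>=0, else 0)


z = w . x + b
= -2.1*1.2 + 0.7*0.5 + -0.9
= -2.52 + 0.35 + -0.9
= -2.17 + -0.9
= -3.07
Since z = -3.07 < 0, output = 0

0


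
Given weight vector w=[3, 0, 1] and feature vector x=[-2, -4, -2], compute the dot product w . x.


Element-wise products:
3 * -2 = -6
0 * -4 = 0
1 * -2 = -2
Sum = -6 + 0 + -2
= -8

-8


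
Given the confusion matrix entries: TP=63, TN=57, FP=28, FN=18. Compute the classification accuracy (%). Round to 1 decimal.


Accuracy = (TP + TN) / (TP + TN + FP + FN) * 100
= (63 + 57) / (63 + 57 + 28 + 18)
= 120 / 166
= 0.7229
= 72.3%

72.3


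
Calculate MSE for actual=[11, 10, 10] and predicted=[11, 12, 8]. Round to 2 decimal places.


Differences: [0, -2, 2]
Squared errors: [0, 4, 4]
Sum of squared errors = 8
MSE = 8 / 3 = 2.67

2.67


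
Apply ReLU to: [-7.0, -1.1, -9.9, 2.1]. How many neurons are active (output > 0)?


ReLU(x) = max(0, x) for each element:
ReLU(-7.0) = 0
ReLU(-1.1) = 0
ReLU(-9.9) = 0
ReLU(2.1) = 2.1
Active neurons (>0): 1

1


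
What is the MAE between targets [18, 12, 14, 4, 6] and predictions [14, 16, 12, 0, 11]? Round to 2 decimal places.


Absolute errors: [4, 4, 2, 4, 5]
Sum of absolute errors = 19
MAE = 19 / 5 = 3.80

3.80


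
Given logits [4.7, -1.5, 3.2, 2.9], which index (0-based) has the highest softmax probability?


Softmax is a monotonic transformation, so it preserves the argmax.
We need to find the index of the maximum logit.
Index 0: 4.7
Index 1: -1.5
Index 2: 3.2
Index 3: 2.9
Maximum logit = 4.7 at index 0

0


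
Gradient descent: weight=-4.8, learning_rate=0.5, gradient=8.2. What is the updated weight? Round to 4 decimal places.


w_new = w_old - lr * gradient
= -4.8 - 0.5 * 8.2
= -4.8 - (4.1)
= -8.9000

-8.9000


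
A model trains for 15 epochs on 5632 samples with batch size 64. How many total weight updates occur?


Iterations per epoch = 5632 / 64 = 88
Total updates = iterations_per_epoch * epochs
= 88 * 15
= 1320

1320


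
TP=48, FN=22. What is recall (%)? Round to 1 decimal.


Recall = TP / (TP + FN) * 100
= 48 / (48 + 22)
= 48 / 70
= 0.6857
= 68.6%

68.6


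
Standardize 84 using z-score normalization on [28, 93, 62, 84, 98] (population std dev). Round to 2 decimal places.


Mean = (28 + 93 + 62 + 84 + 98) / 5 = 73.0
Variance = sum((x_i - mean)^2) / n = 658.4
Std = sqrt(658.4) = 25.6593
Z = (x - mean) / std
= (84 - 73.0) / 25.6593
= 11.0 / 25.6593
= 0.43

0.43


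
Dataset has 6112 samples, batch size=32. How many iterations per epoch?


Iterations per epoch = dataset_size / batch_size
= 6112 / 32
= 191

191


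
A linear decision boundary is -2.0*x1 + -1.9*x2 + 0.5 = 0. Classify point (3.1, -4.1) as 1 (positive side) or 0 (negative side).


Compute -2.0 * 3.1 + -1.9 * -4.1 + 0.5
= -6.2 + 7.79 + 0.5
= 2.09
Since 2.09 >= 0, the point is on the positive side.

1


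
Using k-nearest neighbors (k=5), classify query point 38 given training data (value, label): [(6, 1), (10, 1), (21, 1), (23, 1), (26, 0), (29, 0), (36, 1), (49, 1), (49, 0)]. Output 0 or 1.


Distances from query 38:
Point 36 (class 1): distance = 2
Point 29 (class 0): distance = 9
Point 49 (class 0): distance = 11
Point 49 (class 1): distance = 11
Point 26 (class 0): distance = 12
K=5 nearest neighbors: classes = [1, 0, 0, 1, 0]
Votes for class 1: 2 / 5
Majority vote => class 0

0


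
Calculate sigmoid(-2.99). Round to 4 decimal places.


sigmoid(z) = 1 / (1 + exp(-z))
exp(-(-2.99)) = exp(2.99) = 19.8857
1 + 19.8857 = 20.8857
1 / 20.8857 = 0.0479

0.0479


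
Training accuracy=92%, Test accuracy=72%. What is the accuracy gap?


Gap = train_accuracy - test_accuracy
= 92 - 72
= 20%
This gap suggests the model is overfitting.

20


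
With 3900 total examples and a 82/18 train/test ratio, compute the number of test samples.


Train samples = 3900 * 82% = 3198
Test samples = 3900 - 3198
= 702

702


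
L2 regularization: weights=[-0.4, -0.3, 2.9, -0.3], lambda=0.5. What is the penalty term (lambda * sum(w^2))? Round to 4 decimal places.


Squaring each weight:
(-0.4)^2 = 0.16
(-0.3)^2 = 0.09
2.9^2 = 8.41
(-0.3)^2 = 0.09
Sum of squares = 8.75
Penalty = 0.5 * 8.75 = 4.3750

4.3750


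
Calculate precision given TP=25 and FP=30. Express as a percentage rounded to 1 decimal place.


Precision = TP / (TP + FP) * 100
= 25 / (25 + 30)
= 25 / 55
= 0.4545
= 45.5%

45.5


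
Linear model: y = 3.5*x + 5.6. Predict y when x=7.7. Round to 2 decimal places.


y = 3.5 * 7.7 + (5.6)
= 26.95 + (5.6)
= 32.55

32.55


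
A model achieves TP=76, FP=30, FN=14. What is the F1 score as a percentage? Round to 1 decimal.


Precision = TP / (TP + FP) = 76 / 106 = 0.717
Recall = TP / (TP + FN) = 76 / 90 = 0.8444
F1 = 2 * P * R / (P + R)
= 2 * 0.717 * 0.8444 / (0.717 + 0.8444)
= 1.2109 / 1.5614
= 0.7755
As percentage: 77.6%

77.6


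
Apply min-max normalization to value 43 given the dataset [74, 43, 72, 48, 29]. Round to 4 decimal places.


Min = 29, Max = 74
Range = 74 - 29 = 45
Scaled = (x - min) / (max - min)
= (43 - 29) / 45
= 14 / 45
= 0.3111

0.3111


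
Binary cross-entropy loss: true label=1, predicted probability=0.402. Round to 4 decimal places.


For y=1: Loss = -log(p)
= -log(0.402)
= -(-0.9113)
= 0.9113

0.9113


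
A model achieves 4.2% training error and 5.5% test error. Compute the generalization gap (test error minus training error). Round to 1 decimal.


Generalization gap = test_error - train_error
= 5.5 - 4.2
= 1.3%
A small gap suggests good generalization.

1.3


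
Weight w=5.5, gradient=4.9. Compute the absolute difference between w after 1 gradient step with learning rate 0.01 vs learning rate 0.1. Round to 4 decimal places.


With lr=0.01: w_new = 5.5 - 0.01 * 4.9 = 5.451
With lr=0.1: w_new = 5.5 - 0.1 * 4.9 = 5.01
Absolute difference = |5.451 - 5.01|
= 0.4410

0.4410


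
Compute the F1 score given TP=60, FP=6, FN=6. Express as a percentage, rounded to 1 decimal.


Precision = TP / (TP + FP) = 60 / 66 = 0.9091
Recall = TP / (TP + FN) = 60 / 66 = 0.9091
F1 = 2 * P * R / (P + R)
= 2 * 0.9091 * 0.9091 / (0.9091 + 0.9091)
= 1.6529 / 1.8182
= 0.9091
As percentage: 90.9%

90.9


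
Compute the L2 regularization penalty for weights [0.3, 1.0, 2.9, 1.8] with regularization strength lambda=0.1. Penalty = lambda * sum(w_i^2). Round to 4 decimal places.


Squaring each weight:
0.3^2 = 0.09
1.0^2 = 1.0
2.9^2 = 8.41
1.8^2 = 3.24
Sum of squares = 12.74
Penalty = 0.1 * 12.74 = 1.2740

1.2740


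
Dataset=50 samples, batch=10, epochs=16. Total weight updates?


Iterations per epoch = 50 / 10 = 5
Total updates = iterations_per_epoch * epochs
= 5 * 16
= 80

80


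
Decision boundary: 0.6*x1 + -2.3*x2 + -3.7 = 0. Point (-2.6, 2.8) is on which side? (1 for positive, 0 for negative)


Compute 0.6 * -2.6 + -2.3 * 2.8 + -3.7
= -1.56 + -6.44 + -3.7
= -11.7
Since -11.7 < 0, the point is on the negative side.

0


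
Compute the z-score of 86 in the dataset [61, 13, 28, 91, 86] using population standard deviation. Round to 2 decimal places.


Mean = (61 + 13 + 28 + 91 + 86) / 5 = 55.8
Variance = sum((x_i - mean)^2) / n = 956.56
Std = sqrt(956.56) = 30.9283
Z = (x - mean) / std
= (86 - 55.8) / 30.9283
= 30.2 / 30.9283
= 0.98

0.98


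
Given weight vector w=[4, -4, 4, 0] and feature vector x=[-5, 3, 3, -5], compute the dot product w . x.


Element-wise products:
4 * -5 = -20
-4 * 3 = -12
4 * 3 = 12
0 * -5 = 0
Sum = -20 + -12 + 12 + 0
= -20

-20


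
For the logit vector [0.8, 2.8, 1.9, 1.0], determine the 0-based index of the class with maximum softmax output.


Softmax is a monotonic transformation, so it preserves the argmax.
We need to find the index of the maximum logit.
Index 0: 0.8
Index 1: 2.8
Index 2: 1.9
Index 3: 1.0
Maximum logit = 2.8 at index 1

1


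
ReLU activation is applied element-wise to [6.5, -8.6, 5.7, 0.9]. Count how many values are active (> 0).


ReLU(x) = max(0, x) for each element:
ReLU(6.5) = 6.5
ReLU(-8.6) = 0
ReLU(5.7) = 5.7
ReLU(0.9) = 0.9
Active neurons (>0): 3

3


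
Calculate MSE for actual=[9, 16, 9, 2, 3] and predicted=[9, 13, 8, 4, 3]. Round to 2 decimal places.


Differences: [0, 3, 1, -2, 0]
Squared errors: [0, 9, 1, 4, 0]
Sum of squared errors = 14
MSE = 14 / 5 = 2.80

2.80


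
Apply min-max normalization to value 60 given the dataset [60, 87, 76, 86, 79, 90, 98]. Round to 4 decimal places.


Min = 60, Max = 98
Range = 98 - 60 = 38
Scaled = (x - min) / (max - min)
= (60 - 60) / 38
= 0 / 38
= 0.0000

0.0000


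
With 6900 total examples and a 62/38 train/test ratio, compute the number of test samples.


Train samples = 6900 * 62% = 4278
Test samples = 6900 - 4278
= 2622

2622


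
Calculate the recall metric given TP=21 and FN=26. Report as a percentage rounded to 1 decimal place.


Recall = TP / (TP + FN) * 100
= 21 / (21 + 26)
= 21 / 47
= 0.4468
= 44.7%

44.7


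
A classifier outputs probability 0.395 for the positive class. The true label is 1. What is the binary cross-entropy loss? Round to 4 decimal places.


For y=1: Loss = -log(p)
= -log(0.395)
= -(-0.9289)
= 0.9289

0.9289


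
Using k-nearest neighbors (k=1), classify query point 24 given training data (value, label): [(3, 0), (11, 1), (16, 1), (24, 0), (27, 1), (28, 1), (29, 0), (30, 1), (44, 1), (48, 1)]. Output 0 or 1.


Distances from query 24:
Point 24 (class 0): distance = 0
K=1 nearest neighbors: classes = [0]
Votes for class 1: 0 / 1
Majority vote => class 0

0


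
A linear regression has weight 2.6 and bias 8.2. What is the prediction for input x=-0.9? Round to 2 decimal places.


y = 2.6 * -0.9 + (8.2)
= -2.34 + (8.2)
= 5.86

5.86


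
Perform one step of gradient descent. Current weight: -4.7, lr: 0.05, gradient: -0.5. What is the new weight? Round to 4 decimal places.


w_new = w_old - lr * gradient
= -4.7 - 0.05 * -0.5
= -4.7 - (-0.025)
= -4.6750

-4.6750


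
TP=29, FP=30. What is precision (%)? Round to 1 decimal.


Precision = TP / (TP + FP) * 100
= 29 / (29 + 30)
= 29 / 59
= 0.4915
= 49.2%

49.2


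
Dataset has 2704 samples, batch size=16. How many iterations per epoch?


Iterations per epoch = dataset_size / batch_size
= 2704 / 16
= 169

169


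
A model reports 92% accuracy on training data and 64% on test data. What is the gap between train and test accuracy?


Gap = train_accuracy - test_accuracy
= 92 - 64
= 28%
This large gap strongly indicates overfitting.

28


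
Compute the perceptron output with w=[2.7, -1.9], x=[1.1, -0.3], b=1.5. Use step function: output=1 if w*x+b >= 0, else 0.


z = w . x + b
= 2.7*1.1 + -1.9*-0.3 + 1.5
= 2.97 + 0.57 + 1.5
= 3.54 + 1.5
= 5.04
Since z = 5.04 >= 0, output = 1

1


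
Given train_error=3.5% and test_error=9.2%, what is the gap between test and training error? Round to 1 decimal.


Generalization gap = test_error - train_error
= 9.2 - 3.5
= 5.7%
A moderate gap.

5.7


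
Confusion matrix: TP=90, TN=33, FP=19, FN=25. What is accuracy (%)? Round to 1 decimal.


Accuracy = (TP + TN) / (TP + TN + FP + FN) * 100
= (90 + 33) / (90 + 33 + 19 + 25)
= 123 / 167
= 0.7365
= 73.7%

73.7


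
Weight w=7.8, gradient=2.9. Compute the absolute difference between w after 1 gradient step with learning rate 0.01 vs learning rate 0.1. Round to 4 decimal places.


With lr=0.01: w_new = 7.8 - 0.01 * 2.9 = 7.771
With lr=0.1: w_new = 7.8 - 0.1 * 2.9 = 7.51
Absolute difference = |7.771 - 7.51|
= 0.2610

0.2610


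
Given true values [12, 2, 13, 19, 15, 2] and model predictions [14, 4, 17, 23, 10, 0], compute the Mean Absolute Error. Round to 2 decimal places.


Absolute errors: [2, 2, 4, 4, 5, 2]
Sum of absolute errors = 19
MAE = 19 / 6 = 3.17

3.17


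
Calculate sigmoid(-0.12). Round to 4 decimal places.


sigmoid(z) = 1 / (1 + exp(-z))
exp(-(-0.12)) = exp(0.12) = 1.1275
1 + 1.1275 = 2.1275
1 / 2.1275 = 0.4700

0.4700


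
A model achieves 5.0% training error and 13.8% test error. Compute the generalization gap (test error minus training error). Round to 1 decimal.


Generalization gap = test_error - train_error
= 13.8 - 5.0
= 8.8%
A moderate gap.

8.8


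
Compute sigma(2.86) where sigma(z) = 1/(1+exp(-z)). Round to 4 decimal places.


sigmoid(z) = 1 / (1 + exp(-z))
exp(-(2.86)) = exp(-2.86) = 0.0573
1 + 0.0573 = 1.0573
1 / 1.0573 = 0.9458

0.9458


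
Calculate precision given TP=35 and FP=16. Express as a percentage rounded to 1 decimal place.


Precision = TP / (TP + FP) * 100
= 35 / (35 + 16)
= 35 / 51
= 0.6863
= 68.6%

68.6


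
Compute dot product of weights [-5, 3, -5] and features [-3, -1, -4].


Element-wise products:
-5 * -3 = 15
3 * -1 = -3
-5 * -4 = 20
Sum = 15 + -3 + 20
= 32

32


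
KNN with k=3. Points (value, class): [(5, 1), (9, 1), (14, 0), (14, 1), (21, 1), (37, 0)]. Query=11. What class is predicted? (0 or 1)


Distances from query 11:
Point 9 (class 1): distance = 2
Point 14 (class 0): distance = 3
Point 14 (class 1): distance = 3
K=3 nearest neighbors: classes = [1, 0, 1]
Votes for class 1: 2 / 3
Majority vote => class 1

1


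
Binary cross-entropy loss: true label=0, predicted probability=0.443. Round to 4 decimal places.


For y=0: Loss = -log(1-p)
= -log(1 - 0.443)
= -log(0.557)
= -(-0.5852)
= 0.5852

0.5852


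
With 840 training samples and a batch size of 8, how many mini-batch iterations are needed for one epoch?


Iterations per epoch = dataset_size / batch_size
= 840 / 8
= 105

105


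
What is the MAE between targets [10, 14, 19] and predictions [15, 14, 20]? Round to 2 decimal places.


Absolute errors: [5, 0, 1]
Sum of absolute errors = 6
MAE = 6 / 3 = 2.00

2.00


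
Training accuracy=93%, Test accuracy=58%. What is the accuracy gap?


Gap = train_accuracy - test_accuracy
= 93 - 58
= 35%
This large gap strongly indicates overfitting.

35


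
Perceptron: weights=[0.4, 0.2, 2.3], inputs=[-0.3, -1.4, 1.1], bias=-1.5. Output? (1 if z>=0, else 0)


z = w . x + b
= 0.4*-0.3 + 0.2*-1.4 + 2.3*1.1 + -1.5
= -0.12 + -0.28 + 2.53 + -1.5
= 2.13 + -1.5
= 0.63
Since z = 0.63 >= 0, output = 1

1


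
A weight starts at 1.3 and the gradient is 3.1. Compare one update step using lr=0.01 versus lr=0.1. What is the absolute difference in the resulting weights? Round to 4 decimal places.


With lr=0.01: w_new = 1.3 - 0.01 * 3.1 = 1.269
With lr=0.1: w_new = 1.3 - 0.1 * 3.1 = 0.99
Absolute difference = |1.269 - 0.99|
= 0.2790

0.2790


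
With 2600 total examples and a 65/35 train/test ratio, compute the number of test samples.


Train samples = 2600 * 65% = 1690
Test samples = 2600 - 1690
= 910

910


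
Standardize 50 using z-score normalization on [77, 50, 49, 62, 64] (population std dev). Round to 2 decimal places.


Mean = (77 + 50 + 49 + 62 + 64) / 5 = 60.4
Variance = sum((x_i - mean)^2) / n = 105.84
Std = sqrt(105.84) = 10.2879
Z = (x - mean) / std
= (50 - 60.4) / 10.2879
= -10.4 / 10.2879
= -1.01

-1.01


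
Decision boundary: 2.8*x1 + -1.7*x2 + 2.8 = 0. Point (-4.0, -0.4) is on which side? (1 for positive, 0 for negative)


Compute 2.8 * -4.0 + -1.7 * -0.4 + 2.8
= -11.2 + 0.68 + 2.8
= -7.72
Since -7.72 < 0, the point is on the negative side.

0


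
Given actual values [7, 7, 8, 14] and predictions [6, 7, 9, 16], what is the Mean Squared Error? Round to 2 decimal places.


Differences: [1, 0, -1, -2]
Squared errors: [1, 0, 1, 4]
Sum of squared errors = 6
MSE = 6 / 4 = 1.50

1.50


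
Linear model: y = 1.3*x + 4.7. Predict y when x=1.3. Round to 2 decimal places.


y = 1.3 * 1.3 + (4.7)
= 1.69 + (4.7)
= 6.39

6.39


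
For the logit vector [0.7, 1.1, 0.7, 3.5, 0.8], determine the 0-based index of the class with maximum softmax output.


Softmax is a monotonic transformation, so it preserves the argmax.
We need to find the index of the maximum logit.
Index 0: 0.7
Index 1: 1.1
Index 2: 0.7
Index 3: 3.5
Index 4: 0.8
Maximum logit = 3.5 at index 3

3


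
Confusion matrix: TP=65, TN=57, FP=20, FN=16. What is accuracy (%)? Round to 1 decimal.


Accuracy = (TP + TN) / (TP + TN + FP + FN) * 100
= (65 + 57) / (65 + 57 + 20 + 16)
= 122 / 158
= 0.7722
= 77.2%

77.2


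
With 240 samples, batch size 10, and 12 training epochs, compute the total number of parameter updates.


Iterations per epoch = 240 / 10 = 24
Total updates = iterations_per_epoch * epochs
= 24 * 12
= 288

288


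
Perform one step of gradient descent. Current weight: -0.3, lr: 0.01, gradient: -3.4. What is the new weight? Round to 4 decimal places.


w_new = w_old - lr * gradient
= -0.3 - 0.01 * -3.4
= -0.3 - (-0.034)
= -0.2660

-0.2660


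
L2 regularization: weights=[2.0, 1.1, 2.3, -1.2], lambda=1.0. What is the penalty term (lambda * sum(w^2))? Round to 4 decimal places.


Squaring each weight:
2.0^2 = 4.0
1.1^2 = 1.21
2.3^2 = 5.29
(-1.2)^2 = 1.44
Sum of squares = 11.94
Penalty = 1.0 * 11.94 = 11.9400

11.9400


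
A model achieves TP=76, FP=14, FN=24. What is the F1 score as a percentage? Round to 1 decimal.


Precision = TP / (TP + FP) = 76 / 90 = 0.8444
Recall = TP / (TP + FN) = 76 / 100 = 0.76
F1 = 2 * P * R / (P + R)
= 2 * 0.8444 * 0.76 / (0.8444 + 0.76)
= 1.2836 / 1.6044
= 0.8
As percentage: 80.0%

80.0


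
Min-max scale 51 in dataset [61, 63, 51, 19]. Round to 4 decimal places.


Min = 19, Max = 63
Range = 63 - 19 = 44
Scaled = (x - min) / (max - min)
= (51 - 19) / 44
= 32 / 44
= 0.7273

0.7273


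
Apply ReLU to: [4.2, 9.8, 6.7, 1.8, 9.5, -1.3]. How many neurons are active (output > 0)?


ReLU(x) = max(0, x) for each element:
ReLU(4.2) = 4.2
ReLU(9.8) = 9.8
ReLU(6.7) = 6.7
ReLU(1.8) = 1.8
ReLU(9.5) = 9.5
ReLU(-1.3) = 0
Active neurons (>0): 5

5


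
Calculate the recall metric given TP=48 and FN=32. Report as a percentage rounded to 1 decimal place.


Recall = TP / (TP + FN) * 100
= 48 / (48 + 32)
= 48 / 80
= 0.6
= 60.0%

60.0


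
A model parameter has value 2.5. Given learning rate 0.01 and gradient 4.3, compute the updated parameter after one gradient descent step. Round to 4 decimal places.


w_new = w_old - lr * gradient
= 2.5 - 0.01 * 4.3
= 2.5 - (0.043)
= 2.4570

2.4570


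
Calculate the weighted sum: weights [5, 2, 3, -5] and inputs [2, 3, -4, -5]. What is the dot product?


Element-wise products:
5 * 2 = 10
2 * 3 = 6
3 * -4 = -12
-5 * -5 = 25
Sum = 10 + 6 + -12 + 25
= 29

29


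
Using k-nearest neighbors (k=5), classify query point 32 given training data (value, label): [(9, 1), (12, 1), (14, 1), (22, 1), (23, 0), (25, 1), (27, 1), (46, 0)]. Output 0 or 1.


Distances from query 32:
Point 27 (class 1): distance = 5
Point 25 (class 1): distance = 7
Point 23 (class 0): distance = 9
Point 22 (class 1): distance = 10
Point 46 (class 0): distance = 14
K=5 nearest neighbors: classes = [1, 1, 0, 1, 0]
Votes for class 1: 3 / 5
Majority vote => class 1

1


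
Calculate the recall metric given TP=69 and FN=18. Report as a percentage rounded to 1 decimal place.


Recall = TP / (TP + FN) * 100
= 69 / (69 + 18)
= 69 / 87
= 0.7931
= 79.3%

79.3


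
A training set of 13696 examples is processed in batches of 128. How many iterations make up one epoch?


Iterations per epoch = dataset_size / batch_size
= 13696 / 128
= 107

107


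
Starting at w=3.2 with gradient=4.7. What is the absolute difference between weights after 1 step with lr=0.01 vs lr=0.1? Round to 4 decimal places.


With lr=0.01: w_new = 3.2 - 0.01 * 4.7 = 3.153
With lr=0.1: w_new = 3.2 - 0.1 * 4.7 = 2.73
Absolute difference = |3.153 - 2.73|
= 0.4230

0.4230


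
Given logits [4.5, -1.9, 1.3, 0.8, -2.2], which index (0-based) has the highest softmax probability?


Softmax is a monotonic transformation, so it preserves the argmax.
We need to find the index of the maximum logit.
Index 0: 4.5
Index 1: -1.9
Index 2: 1.3
Index 3: 0.8
Index 4: -2.2
Maximum logit = 4.5 at index 0

0


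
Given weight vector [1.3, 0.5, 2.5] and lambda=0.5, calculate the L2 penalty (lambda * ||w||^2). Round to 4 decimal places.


Squaring each weight:
1.3^2 = 1.69
0.5^2 = 0.25
2.5^2 = 6.25
Sum of squares = 8.19
Penalty = 0.5 * 8.19 = 4.0950

4.0950


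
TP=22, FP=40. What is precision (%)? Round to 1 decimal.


Precision = TP / (TP + FP) * 100
= 22 / (22 + 40)
= 22 / 62
= 0.3548
= 35.5%

35.5


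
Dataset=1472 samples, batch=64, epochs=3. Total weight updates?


Iterations per epoch = 1472 / 64 = 23
Total updates = iterations_per_epoch * epochs
= 23 * 3
= 69

69


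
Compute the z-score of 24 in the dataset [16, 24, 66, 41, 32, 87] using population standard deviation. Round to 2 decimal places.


Mean = (16 + 24 + 66 + 41 + 32 + 87) / 6 = 44.3333
Variance = sum((x_i - mean)^2) / n = 611.5556
Std = sqrt(611.5556) = 24.7296
Z = (x - mean) / std
= (24 - 44.3333) / 24.7296
= -20.3333 / 24.7296
= -0.82

-0.82


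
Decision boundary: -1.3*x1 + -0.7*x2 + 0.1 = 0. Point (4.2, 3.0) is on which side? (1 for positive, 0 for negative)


Compute -1.3 * 4.2 + -0.7 * 3.0 + 0.1
= -5.46 + -2.1 + 0.1
= -7.46
Since -7.46 < 0, the point is on the negative side.

0


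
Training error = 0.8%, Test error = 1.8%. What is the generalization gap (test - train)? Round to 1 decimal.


Generalization gap = test_error - train_error
= 1.8 - 0.8
= 1.0%
A small gap suggests good generalization.

1.0


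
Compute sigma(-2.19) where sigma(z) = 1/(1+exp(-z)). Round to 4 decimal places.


sigmoid(z) = 1 / (1 + exp(-z))
exp(-(-2.19)) = exp(2.19) = 8.9352
1 + 8.9352 = 9.9352
1 / 9.9352 = 0.1007

0.1007


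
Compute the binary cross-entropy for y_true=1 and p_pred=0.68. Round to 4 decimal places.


For y=1: Loss = -log(p)
= -log(0.68)
= -(-0.3857)
= 0.3857

0.3857


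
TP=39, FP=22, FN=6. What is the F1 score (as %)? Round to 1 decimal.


Precision = TP / (TP + FP) = 39 / 61 = 0.6393
Recall = TP / (TP + FN) = 39 / 45 = 0.8667
F1 = 2 * P * R / (P + R)
= 2 * 0.6393 * 0.8667 / (0.6393 + 0.8667)
= 1.1082 / 1.506
= 0.7358
As percentage: 73.6%

73.6


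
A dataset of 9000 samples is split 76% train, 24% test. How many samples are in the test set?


Train samples = 9000 * 76% = 6840
Test samples = 9000 - 6840
= 2160

2160


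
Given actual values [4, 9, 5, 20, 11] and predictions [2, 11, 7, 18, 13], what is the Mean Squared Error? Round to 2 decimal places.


Differences: [2, -2, -2, 2, -2]
Squared errors: [4, 4, 4, 4, 4]
Sum of squared errors = 20
MSE = 20 / 5 = 4.00

4.00


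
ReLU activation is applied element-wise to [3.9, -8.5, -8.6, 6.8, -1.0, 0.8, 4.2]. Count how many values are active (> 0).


ReLU(x) = max(0, x) for each element:
ReLU(3.9) = 3.9
ReLU(-8.5) = 0
ReLU(-8.6) = 0
ReLU(6.8) = 6.8
ReLU(-1.0) = 0
ReLU(0.8) = 0.8
ReLU(4.2) = 4.2
Active neurons (>0): 4

4


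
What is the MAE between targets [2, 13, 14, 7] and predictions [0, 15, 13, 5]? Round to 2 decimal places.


Absolute errors: [2, 2, 1, 2]
Sum of absolute errors = 7
MAE = 7 / 4 = 1.75

1.75


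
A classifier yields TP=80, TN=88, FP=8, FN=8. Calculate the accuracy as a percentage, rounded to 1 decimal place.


Accuracy = (TP + TN) / (TP + TN + FP + FN) * 100
= (80 + 88) / (80 + 88 + 8 + 8)
= 168 / 184
= 0.913
= 91.3%

91.3


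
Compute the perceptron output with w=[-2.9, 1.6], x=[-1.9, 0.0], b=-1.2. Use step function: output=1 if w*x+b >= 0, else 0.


z = w . x + b
= -2.9*-1.9 + 1.6*0.0 + -1.2
= 5.51 + 0.0 + -1.2
= 5.51 + -1.2
= 4.31
Since z = 4.31 >= 0, output = 1

1


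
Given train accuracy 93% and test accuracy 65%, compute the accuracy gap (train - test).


Gap = train_accuracy - test_accuracy
= 93 - 65
= 28%
This large gap strongly indicates overfitting.

28


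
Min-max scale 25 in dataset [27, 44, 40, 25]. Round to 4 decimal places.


Min = 25, Max = 44
Range = 44 - 25 = 19
Scaled = (x - min) / (max - min)
= (25 - 25) / 19
= 0 / 19
= 0.0000

0.0000


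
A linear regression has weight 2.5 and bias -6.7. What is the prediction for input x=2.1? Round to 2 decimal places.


y = 2.5 * 2.1 + (-6.7)
= 5.25 + (-6.7)
= -1.45

-1.45


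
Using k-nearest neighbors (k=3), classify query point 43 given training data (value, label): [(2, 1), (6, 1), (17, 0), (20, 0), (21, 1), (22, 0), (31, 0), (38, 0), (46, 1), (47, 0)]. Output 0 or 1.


Distances from query 43:
Point 46 (class 1): distance = 3
Point 47 (class 0): distance = 4
Point 38 (class 0): distance = 5
K=3 nearest neighbors: classes = [1, 0, 0]
Votes for class 1: 1 / 3
Majority vote => class 0

0


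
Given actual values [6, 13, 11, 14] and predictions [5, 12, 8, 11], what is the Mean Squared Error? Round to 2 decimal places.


Differences: [1, 1, 3, 3]
Squared errors: [1, 1, 9, 9]
Sum of squared errors = 20
MSE = 20 / 4 = 5.00

5.00


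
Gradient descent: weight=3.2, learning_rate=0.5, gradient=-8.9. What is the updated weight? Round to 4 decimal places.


w_new = w_old - lr * gradient
= 3.2 - 0.5 * -8.9
= 3.2 - (-4.45)
= 7.6500

7.6500


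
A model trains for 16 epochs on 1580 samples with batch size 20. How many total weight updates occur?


Iterations per epoch = 1580 / 20 = 79
Total updates = iterations_per_epoch * epochs
= 79 * 16
= 1264

1264


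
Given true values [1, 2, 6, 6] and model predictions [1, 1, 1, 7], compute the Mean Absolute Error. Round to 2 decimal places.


Absolute errors: [0, 1, 5, 1]
Sum of absolute errors = 7
MAE = 7 / 4 = 1.75

1.75


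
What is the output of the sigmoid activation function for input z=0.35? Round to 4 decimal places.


sigmoid(z) = 1 / (1 + exp(-z))
exp(-(0.35)) = exp(-0.35) = 0.7047
1 + 0.7047 = 1.7047
1 / 1.7047 = 0.5866

0.5866


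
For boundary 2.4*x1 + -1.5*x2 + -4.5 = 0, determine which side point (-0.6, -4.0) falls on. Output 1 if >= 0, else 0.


Compute 2.4 * -0.6 + -1.5 * -4.0 + -4.5
= -1.44 + 6.0 + -4.5
= 0.06
Since 0.06 >= 0, the point is on the positive side.

1


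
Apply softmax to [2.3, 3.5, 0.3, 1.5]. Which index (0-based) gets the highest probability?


Softmax is a monotonic transformation, so it preserves the argmax.
We need to find the index of the maximum logit.
Index 0: 2.3
Index 1: 3.5
Index 2: 0.3
Index 3: 1.5
Maximum logit = 3.5 at index 1

1


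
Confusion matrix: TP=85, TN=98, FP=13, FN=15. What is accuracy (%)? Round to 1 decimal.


Accuracy = (TP + TN) / (TP + TN + FP + FN) * 100
= (85 + 98) / (85 + 98 + 13 + 15)
= 183 / 211
= 0.8673
= 86.7%

86.7


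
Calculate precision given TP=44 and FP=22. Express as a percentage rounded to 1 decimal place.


Precision = TP / (TP + FP) * 100
= 44 / (44 + 22)
= 44 / 66
= 0.6667
= 66.7%

66.7


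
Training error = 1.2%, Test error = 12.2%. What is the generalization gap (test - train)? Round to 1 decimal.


Generalization gap = test_error - train_error
= 12.2 - 1.2
= 11.0%
A large gap suggests overfitting.

11.0


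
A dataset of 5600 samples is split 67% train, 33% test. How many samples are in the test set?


Train samples = 5600 * 67% = 3752
Test samples = 5600 - 3752
= 1848

1848


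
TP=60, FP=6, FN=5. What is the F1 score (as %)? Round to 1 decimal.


Precision = TP / (TP + FP) = 60 / 66 = 0.9091
Recall = TP / (TP + FN) = 60 / 65 = 0.9231
F1 = 2 * P * R / (P + R)
= 2 * 0.9091 * 0.9231 / (0.9091 + 0.9231)
= 1.6783 / 1.8322
= 0.916
As percentage: 91.6%

91.6


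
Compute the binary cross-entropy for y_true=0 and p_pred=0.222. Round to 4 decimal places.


For y=0: Loss = -log(1-p)
= -log(1 - 0.222)
= -log(0.778)
= -(-0.251)
= 0.2510

0.2510


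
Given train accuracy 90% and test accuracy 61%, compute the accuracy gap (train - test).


Gap = train_accuracy - test_accuracy
= 90 - 61
= 29%
This large gap strongly indicates overfitting.

29


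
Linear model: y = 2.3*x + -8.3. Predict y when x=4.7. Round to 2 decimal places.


y = 2.3 * 4.7 + (-8.3)
= 10.81 + (-8.3)
= 2.51

2.51


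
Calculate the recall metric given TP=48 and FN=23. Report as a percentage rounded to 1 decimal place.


Recall = TP / (TP + FN) * 100
= 48 / (48 + 23)
= 48 / 71
= 0.6761
= 67.6%

67.6


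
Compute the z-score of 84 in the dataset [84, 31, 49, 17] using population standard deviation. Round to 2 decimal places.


Mean = (84 + 31 + 49 + 17) / 4 = 45.25
Variance = sum((x_i - mean)^2) / n = 629.1875
Std = sqrt(629.1875) = 25.0836
Z = (x - mean) / std
= (84 - 45.25) / 25.0836
= 38.75 / 25.0836
= 1.54

1.54


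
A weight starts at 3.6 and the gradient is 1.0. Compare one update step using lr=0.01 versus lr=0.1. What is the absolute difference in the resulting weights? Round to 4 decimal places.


With lr=0.01: w_new = 3.6 - 0.01 * 1.0 = 3.59
With lr=0.1: w_new = 3.6 - 0.1 * 1.0 = 3.5
Absolute difference = |3.59 - 3.5|
= 0.0900

0.0900


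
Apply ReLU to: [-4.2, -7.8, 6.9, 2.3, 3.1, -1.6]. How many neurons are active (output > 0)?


ReLU(x) = max(0, x) for each element:
ReLU(-4.2) = 0
ReLU(-7.8) = 0
ReLU(6.9) = 6.9
ReLU(2.3) = 2.3
ReLU(3.1) = 3.1
ReLU(-1.6) = 0
Active neurons (>0): 3

3


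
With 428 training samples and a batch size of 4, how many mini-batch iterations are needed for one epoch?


Iterations per epoch = dataset_size / batch_size
= 428 / 4
= 107

107


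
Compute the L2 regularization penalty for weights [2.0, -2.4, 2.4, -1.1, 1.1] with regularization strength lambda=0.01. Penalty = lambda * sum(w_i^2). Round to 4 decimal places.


Squaring each weight:
2.0^2 = 4.0
(-2.4)^2 = 5.76
2.4^2 = 5.76
(-1.1)^2 = 1.21
1.1^2 = 1.21
Sum of squares = 17.94
Penalty = 0.01 * 17.94 = 0.1794

0.1794


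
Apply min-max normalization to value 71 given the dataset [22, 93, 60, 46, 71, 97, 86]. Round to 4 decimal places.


Min = 22, Max = 97
Range = 97 - 22 = 75
Scaled = (x - min) / (max - min)
= (71 - 22) / 75
= 49 / 75
= 0.6533

0.6533


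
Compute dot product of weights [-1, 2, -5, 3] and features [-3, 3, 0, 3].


Element-wise products:
-1 * -3 = 3
2 * 3 = 6
-5 * 0 = 0
3 * 3 = 9
Sum = 3 + 6 + 0 + 9
= 18

18


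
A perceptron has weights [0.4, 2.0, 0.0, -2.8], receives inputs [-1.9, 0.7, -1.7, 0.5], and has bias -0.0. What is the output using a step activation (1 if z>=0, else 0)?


z = w . x + b
= 0.4*-1.9 + 2.0*0.7 + 0.0*-1.7 + -2.8*0.5 + -0.0
= -0.76 + 1.4 + -0.0 + -1.4 + -0.0
= -0.76 + -0.0
= -0.76
Since z = -0.76 < 0, output = 0

0


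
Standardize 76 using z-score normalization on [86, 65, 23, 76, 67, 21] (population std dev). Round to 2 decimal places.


Mean = (86 + 65 + 23 + 76 + 67 + 21) / 6 = 56.3333
Variance = sum((x_i - mean)^2) / n = 635.8889
Std = sqrt(635.8889) = 25.2168
Z = (x - mean) / std
= (76 - 56.3333) / 25.2168
= 19.6667 / 25.2168
= 0.78

0.78


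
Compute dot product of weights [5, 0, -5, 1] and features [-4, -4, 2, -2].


Element-wise products:
5 * -4 = -20
0 * -4 = 0
-5 * 2 = -10
1 * -2 = -2
Sum = -20 + 0 + -10 + -2
= -32

-32


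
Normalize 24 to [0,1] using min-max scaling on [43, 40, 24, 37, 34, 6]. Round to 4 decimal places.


Min = 6, Max = 43
Range = 43 - 6 = 37
Scaled = (x - min) / (max - min)
= (24 - 6) / 37
= 18 / 37
= 0.4865

0.4865


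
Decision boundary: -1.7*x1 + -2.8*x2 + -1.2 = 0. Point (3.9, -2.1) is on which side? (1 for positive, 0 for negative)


Compute -1.7 * 3.9 + -2.8 * -2.1 + -1.2
= -6.63 + 5.88 + -1.2
= -1.95
Since -1.95 < 0, the point is on the negative side.

0


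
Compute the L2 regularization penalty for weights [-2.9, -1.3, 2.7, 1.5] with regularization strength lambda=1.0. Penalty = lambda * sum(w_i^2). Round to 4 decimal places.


Squaring each weight:
(-2.9)^2 = 8.41
(-1.3)^2 = 1.69
2.7^2 = 7.29
1.5^2 = 2.25
Sum of squares = 19.64
Penalty = 1.0 * 19.64 = 19.6400

19.6400
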